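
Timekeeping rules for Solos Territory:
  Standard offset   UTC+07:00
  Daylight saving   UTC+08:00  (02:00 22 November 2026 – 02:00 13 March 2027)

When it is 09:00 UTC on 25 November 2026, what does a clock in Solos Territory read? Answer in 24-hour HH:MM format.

At the standard offset (UTC+07:00), 09:00 UTC + 7h = 16:00 Solos Territory standard time.
The standard-time date in Solos Territory, 25 November 2026, falls between 22 November 2026 and 13 March 2027, so daylight saving is in effect and Solos Territory is at UTC+08:00.
09:00 UTC + 8h = 17:00 local.

17:00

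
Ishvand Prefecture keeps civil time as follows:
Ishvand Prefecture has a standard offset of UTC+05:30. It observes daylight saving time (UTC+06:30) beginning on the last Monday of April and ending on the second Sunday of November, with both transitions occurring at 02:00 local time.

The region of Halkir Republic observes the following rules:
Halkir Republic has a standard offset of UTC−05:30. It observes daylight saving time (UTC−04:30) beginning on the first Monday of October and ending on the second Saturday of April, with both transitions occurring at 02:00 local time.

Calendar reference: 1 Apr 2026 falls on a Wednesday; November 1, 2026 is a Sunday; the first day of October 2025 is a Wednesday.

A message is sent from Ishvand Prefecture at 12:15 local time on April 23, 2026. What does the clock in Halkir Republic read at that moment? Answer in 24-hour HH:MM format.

01:15

1 April 2026 is a Wednesday, so Mondays fall on 6, 13, 20, 27; the last is April 27.
1 November 2026 is a Sunday, so the first Sunday is November 1 and the second is November 8.
April 23, 2026 does not fall between 27 April and 8 November, so daylight saving is not in effect and Ishvand Prefecture is at UTC+05:30.
12:15 Ishvand Prefecture − 5h30m = 06:45 UTC.
1 October 2025 is a Wednesday, so the first Monday is October 6.
1 April 2026 is a Wednesday, so the first Saturday is April 4 and the second is April 11.
At the standard offset (UTC−05:30), 06:45 UTC − 5h30m = 01:15 Halkir Republic standard time.
Daylight saving runs 6 October 2025 – 11 April 2026; the standard-time date in Halkir Republic, April 23, 2026, is outside that window, so Halkir Republic is on standard time at UTC−05:30.
06:45 UTC − 5h30m = 01:15 Halkir Republic.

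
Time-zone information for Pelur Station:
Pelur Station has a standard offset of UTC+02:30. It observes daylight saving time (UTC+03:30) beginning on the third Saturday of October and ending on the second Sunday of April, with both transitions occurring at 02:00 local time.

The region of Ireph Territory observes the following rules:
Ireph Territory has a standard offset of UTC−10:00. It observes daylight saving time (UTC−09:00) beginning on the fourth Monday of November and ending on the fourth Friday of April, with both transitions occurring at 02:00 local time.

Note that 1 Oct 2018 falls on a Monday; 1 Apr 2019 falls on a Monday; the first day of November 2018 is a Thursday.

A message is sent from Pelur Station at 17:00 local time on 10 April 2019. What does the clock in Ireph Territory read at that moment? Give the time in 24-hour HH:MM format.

1 October 2018 is a Monday, so the first Saturday is October 6 and the third is October 20.
1 April 2019 is a Monday, so the first Sunday is April 7 and the second is April 14.
Daylight saving runs 20 October 2018 – 14 April 2019; 10 April 2019 is inside that window, so Pelur Station is at UTC+03:30.
17:00 Pelur Station − 3h30m = 13:30 UTC.
1 November 2018 is a Thursday, so the first Monday is November 5 and the fourth is November 26.
1 April 2019 is a Monday, so the first Friday is April 5 and the fourth is April 26.
At the standard offset (UTC−10:00), 13:30 UTC − 10h = 03:30 Ireph Territory standard time.
The standard-time date in Ireph Territory, 10 April 2019, lies within the daylight-saving period (26 November 2018 – 26 April 2019), so Ireph Territory is on daylight time, UTC−09:00.
13:30 UTC − 9h = 04:30 Ireph Territory.

04:30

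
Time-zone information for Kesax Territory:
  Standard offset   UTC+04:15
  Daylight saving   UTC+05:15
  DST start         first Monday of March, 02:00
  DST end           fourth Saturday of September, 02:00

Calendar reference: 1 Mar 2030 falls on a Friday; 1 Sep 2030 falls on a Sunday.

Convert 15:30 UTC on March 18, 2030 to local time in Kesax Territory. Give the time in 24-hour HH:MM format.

20:45

1 March 2030 is a Friday, so the first Monday is March 4.
1 September 2030 is a Sunday, so the first Saturday is September 7 and the fourth is September 28.
At the standard offset (UTC+04:15), 15:30 UTC + 4h15m = 19:45 Kesax Territory standard time.
The standard-time date in Kesax Territory, March 18, 2030, lies within the daylight-saving period (4 March – 28 September), so Kesax Territory is on daylight time, UTC+05:15.
15:30 UTC + 5h15m = 20:45 local.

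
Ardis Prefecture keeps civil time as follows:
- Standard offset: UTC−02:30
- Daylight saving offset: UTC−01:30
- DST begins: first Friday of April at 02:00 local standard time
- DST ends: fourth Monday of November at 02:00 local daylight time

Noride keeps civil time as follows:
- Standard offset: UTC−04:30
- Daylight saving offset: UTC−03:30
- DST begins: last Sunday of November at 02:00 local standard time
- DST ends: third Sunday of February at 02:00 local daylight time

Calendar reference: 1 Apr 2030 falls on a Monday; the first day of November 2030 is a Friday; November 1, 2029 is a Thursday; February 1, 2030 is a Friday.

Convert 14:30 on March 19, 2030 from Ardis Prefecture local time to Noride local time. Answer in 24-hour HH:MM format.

12:30

1 April 2030 is a Monday, so the first Friday is April 5.
1 November 2030 is a Friday, so the first Monday is November 4 and the fourth is November 25.
March 19, 2030 does not fall between 5 April and 25 November, so daylight saving is not in effect and Ardis Prefecture is at UTC−02:30.
14:30 Ardis Prefecture + 2h30m = 17:00 UTC.
1 November 2029 is a Thursday, so Sundays fall on 4, 11, 18, 25; the last is November 25.
1 February 2030 is a Friday, so the first Sunday is February 3 and the third is February 17.
At the standard offset (UTC−04:30), 17:00 UTC − 4h30m = 12:30 Noride standard time.
The standard-time date in Noride, March 19, 2030, does not fall between 25 November 2029 and 17 February 2030, so daylight saving is not in effect and Noride is at UTC−04:30.
17:00 UTC − 4h30m = 12:30 Noride.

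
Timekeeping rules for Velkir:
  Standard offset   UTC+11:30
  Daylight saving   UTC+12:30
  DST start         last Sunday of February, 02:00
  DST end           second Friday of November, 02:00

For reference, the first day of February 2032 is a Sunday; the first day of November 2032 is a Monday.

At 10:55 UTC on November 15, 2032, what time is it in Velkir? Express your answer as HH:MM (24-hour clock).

1 February 2032 is a Sunday, so Sundays fall on 1, 8, 15, 22, 29; the last is February 29.
1 November 2032 is a Monday, so the first Friday is November 5 and the second is November 12.
At the standard offset (UTC+11:30), 10:55 UTC + 11h30m = 22:25 Velkir standard time.
The standard-time date in Velkir, November 15, 2032, does not fall between 29 February and 12 November, so daylight saving is not in effect and Velkir is at UTC+11:30.
10:55 UTC + 11h30m = 22:25 local.

22:25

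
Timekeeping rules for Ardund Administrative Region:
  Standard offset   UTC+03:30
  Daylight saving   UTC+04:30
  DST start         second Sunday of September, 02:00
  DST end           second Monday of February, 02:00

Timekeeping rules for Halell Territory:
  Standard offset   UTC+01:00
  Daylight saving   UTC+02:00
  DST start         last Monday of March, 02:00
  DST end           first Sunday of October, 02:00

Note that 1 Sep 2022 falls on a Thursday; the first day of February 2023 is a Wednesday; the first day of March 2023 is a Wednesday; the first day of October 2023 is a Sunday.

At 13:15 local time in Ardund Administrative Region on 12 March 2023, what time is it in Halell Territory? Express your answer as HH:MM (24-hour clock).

1 September 2022 is a Thursday, so the first Sunday is September 4 and the second is September 11.
1 February 2023 is a Wednesday, so the first Monday is February 6 and the second is February 13.
Daylight saving runs 11 September 2022 – 13 February 2023; 12 March 2023 is outside that window, so Ardund Administrative Region is on standard time at UTC+03:30.
13:15 Ardund Administrative Region − 3h30m = 09:45 UTC.
1 March 2023 is a Wednesday, so Mondays fall on 6, 13, 20, 27; the last is March 27.
1 October 2023 is a Sunday, so the first Sunday is October 1.
At the standard offset (UTC+01:00), 09:45 UTC + 1h = 10:45 Halell Territory standard time.
The standard-time date in Halell Territory, 12 March 2023, is outside the daylight-saving period (27 March – 1 October), so Halell Territory is on standard time, UTC+01:00.
09:45 UTC + 1h = 10:45 Halell Territory.

10:45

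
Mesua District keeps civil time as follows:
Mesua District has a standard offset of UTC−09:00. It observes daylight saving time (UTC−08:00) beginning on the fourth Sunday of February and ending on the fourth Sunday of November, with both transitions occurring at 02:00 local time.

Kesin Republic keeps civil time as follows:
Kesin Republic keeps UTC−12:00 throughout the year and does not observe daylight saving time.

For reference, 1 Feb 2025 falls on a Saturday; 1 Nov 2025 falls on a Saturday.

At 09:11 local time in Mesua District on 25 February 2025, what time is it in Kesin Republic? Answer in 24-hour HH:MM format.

05:11

1 February 2025 is a Saturday, so the first Sunday is February 2 and the fourth is February 23.
1 November 2025 is a Saturday, so the first Sunday is November 2 and the fourth is November 23.
25 February 2025 falls between 23 February and 23 November, so daylight saving is in effect and Mesua District is at UTC−08:00.
09:11 Mesua District + 8h = 17:11 UTC.
Kesin Republic stays on UTC−12:00 all year.
17:11 UTC − 12h = 05:11 Kesin Republic.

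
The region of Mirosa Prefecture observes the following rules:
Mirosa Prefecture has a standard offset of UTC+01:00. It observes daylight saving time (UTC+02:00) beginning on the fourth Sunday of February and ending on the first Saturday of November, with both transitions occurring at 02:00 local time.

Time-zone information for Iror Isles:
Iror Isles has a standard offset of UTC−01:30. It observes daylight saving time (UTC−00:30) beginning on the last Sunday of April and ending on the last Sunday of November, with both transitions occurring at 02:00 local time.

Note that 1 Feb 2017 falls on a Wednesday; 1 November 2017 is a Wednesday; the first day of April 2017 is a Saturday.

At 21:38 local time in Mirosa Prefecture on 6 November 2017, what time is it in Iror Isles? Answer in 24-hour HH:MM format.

20:08

1 February 2017 is a Wednesday, so the first Sunday is February 5 and the fourth is February 26.
1 November 2017 is a Wednesday, so the first Saturday is November 4.
6 November 2017 does not fall between 26 February and 4 November, so daylight saving is not in effect and Mirosa Prefecture is at UTC+01:00.
21:38 Mirosa Prefecture − 1h = 20:38 UTC.
1 April 2017 is a Saturday, so Sundays fall on 2, 9, 16, 23, 30; the last is April 30.
1 November 2017 is a Wednesday, so Sundays fall on 5, 12, 19, 26; the last is November 26.
At the standard offset (UTC−01:30), 20:38 UTC − 1h30m = 19:08 Iror Isles standard time.
Daylight saving runs 30 April – 26 November; the standard-time date in Iror Isles, 6 November 2017, is inside that window, so Iror Isles is at UTC−00:30.
20:38 UTC − 0h30m = 20:08 Iror Isles.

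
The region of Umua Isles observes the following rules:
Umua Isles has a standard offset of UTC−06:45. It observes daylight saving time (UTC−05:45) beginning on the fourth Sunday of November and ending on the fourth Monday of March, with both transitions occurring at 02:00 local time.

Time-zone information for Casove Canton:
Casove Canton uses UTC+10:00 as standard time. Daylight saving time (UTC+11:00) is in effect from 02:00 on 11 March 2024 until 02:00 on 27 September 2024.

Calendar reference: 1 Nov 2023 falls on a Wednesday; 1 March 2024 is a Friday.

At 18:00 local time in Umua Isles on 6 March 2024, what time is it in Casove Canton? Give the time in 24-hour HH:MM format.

09:45

1 November 2023 is a Wednesday, so the first Sunday is November 5 and the fourth is November 26.
1 March 2024 is a Friday, so the first Monday is March 4 and the fourth is March 25.
6 March 2024 falls between 26 November 2023 and 25 March 2024, so daylight saving is in effect and Umua Isles is at UTC−05:45.
18:00 Umua Isles + 5h45m = 23:45 UTC.
At the standard offset (UTC+10:00), 23:45 UTC + 10h = 09:45 Casove Canton standard time (rolling into the next day, 7 March 2024).
The standard-time date in Casove Canton, 7 March 2024, is outside the daylight-saving period (11 March – 27 September), so Casove Canton is on standard time, UTC+10:00.
23:45 UTC + 10h = 09:45 Casove Canton (rolling into the next day, 7 March 2024).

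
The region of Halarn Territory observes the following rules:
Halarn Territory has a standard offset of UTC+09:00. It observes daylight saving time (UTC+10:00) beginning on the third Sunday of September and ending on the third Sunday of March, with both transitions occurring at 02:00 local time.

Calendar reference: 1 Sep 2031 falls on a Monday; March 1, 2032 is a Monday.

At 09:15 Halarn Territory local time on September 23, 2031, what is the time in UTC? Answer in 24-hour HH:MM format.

1 September 2031 is a Monday, so the first Sunday is September 7 and the third is September 21.
1 March 2032 is a Monday, so the first Sunday is March 7 and the third is March 21.
September 23, 2031 falls between 21 September 2031 and 21 March 2032, so daylight saving is in effect and Halarn Territory is at UTC+10:00.
09:15 local − 10h = 23:15 UTC (rolling into the previous day, 22 September 2031).

23:15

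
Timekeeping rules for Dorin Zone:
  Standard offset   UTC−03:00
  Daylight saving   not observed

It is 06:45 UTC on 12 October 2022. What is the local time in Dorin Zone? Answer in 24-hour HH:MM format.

Dorin Zone stays on UTC−03:00 all year.
06:45 UTC − 3h = 03:45 local.

03:45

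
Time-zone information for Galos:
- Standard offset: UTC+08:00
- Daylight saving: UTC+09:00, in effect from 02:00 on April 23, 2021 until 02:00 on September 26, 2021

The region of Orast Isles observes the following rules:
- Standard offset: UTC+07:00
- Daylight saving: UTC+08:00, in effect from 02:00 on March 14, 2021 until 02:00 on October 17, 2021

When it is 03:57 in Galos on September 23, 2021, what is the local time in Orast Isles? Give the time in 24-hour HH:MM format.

September 23, 2021 falls between 23 April and 26 September, so daylight saving is in effect and Galos is at UTC+09:00.
03:57 Galos − 9h = 18:57 UTC (rolling into the previous day, 22 September 2021).
At the standard offset (UTC+07:00), 18:57 UTC + 7h = 01:57 Orast Isles standard time (rolling into the next day, 23 September 2021).
The standard-time date in Orast Isles, September 23, 2021, lies within the daylight-saving period (14 March – 17 October), so Orast Isles is on daylight time, UTC+08:00.
18:57 UTC + 8h = 02:57 Orast Isles (rolling into the next day, 23 September 2021).

02:57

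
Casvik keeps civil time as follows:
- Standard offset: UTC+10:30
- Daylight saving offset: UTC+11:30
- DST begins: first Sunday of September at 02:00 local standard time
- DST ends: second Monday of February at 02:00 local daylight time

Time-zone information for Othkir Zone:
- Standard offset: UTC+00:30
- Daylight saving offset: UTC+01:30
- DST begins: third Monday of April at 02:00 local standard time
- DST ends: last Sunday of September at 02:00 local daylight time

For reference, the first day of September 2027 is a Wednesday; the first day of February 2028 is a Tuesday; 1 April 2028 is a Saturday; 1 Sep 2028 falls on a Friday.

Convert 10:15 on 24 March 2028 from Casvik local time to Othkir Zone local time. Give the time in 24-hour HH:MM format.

1 September 2027 is a Wednesday, so the first Sunday is September 5.
1 February 2028 is a Tuesday, so the first Monday is February 7 and the second is February 14.
Daylight saving runs 5 September 2027 – 14 February 2028; 24 March 2028 is outside that window, so Casvik is on standard time at UTC+10:30.
10:15 Casvik − 10h30m = 23:45 UTC (rolling into the previous day, 23 March 2028).
1 April 2028 is a Saturday, so the first Monday is April 3 and the third is April 17.
1 September 2028 is a Friday, so Sundays fall on 3, 10, 17, 24; the last is September 24.
At the standard offset (UTC+00:30), 23:45 UTC + 0h30m = 00:15 Othkir Zone standard time (rolling into the next day, 24 March 2028).
The standard-time date in Othkir Zone, 24 March 2028, is outside the daylight-saving period (17 April – 24 September), so Othkir Zone is on standard time, UTC+00:30.
23:45 UTC + 0h30m = 00:15 Othkir Zone (rolling into the next day, 24 March 2028).

00:15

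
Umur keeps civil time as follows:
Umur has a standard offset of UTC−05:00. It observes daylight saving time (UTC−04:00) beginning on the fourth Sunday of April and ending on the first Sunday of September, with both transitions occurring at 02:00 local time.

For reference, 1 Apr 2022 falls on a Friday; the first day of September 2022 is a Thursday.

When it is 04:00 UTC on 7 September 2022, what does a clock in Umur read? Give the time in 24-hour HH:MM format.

23:00

1 April 2022 is a Friday, so the first Sunday is April 3 and the fourth is April 24.
1 September 2022 is a Thursday, so the first Sunday is September 4.
At the standard offset (UTC−05:00), 04:00 UTC − 5h = 23:00 Umur standard time (rolling into the previous day, 6 September 2022).
The standard-time date in Umur, 6 September 2022, does not fall between 24 April and 4 September, so daylight saving is not in effect and Umur is at UTC−05:00.
04:00 UTC − 5h = 23:00 local (rolling into the previous day, 6 September 2022).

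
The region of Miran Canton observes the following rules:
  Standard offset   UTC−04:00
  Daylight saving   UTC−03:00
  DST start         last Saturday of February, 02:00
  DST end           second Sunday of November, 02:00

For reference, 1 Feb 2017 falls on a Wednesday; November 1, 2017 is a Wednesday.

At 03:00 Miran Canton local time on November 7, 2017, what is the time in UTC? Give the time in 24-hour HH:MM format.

06:00

1 February 2017 is a Wednesday, so Saturdays fall on 4, 11, 18, 25; the last is February 25.
1 November 2017 is a Wednesday, so the first Sunday is November 5 and the second is November 12.
Daylight saving runs 25 February – 12 November; November 7, 2017 is inside that window, so Miran Canton is at UTC−03:00.
03:00 local + 3h = 06:00 UTC.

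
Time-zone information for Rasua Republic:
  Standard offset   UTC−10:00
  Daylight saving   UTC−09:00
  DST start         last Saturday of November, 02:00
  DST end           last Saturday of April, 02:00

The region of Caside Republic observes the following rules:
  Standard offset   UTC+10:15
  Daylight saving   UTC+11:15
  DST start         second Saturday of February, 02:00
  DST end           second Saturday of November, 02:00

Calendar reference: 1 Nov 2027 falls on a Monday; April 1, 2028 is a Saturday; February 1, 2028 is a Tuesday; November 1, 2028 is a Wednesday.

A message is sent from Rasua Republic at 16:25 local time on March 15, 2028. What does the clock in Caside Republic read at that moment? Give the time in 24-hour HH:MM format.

1 November 2027 is a Monday, so Saturdays fall on 6, 13, 20, 27; the last is November 27.
1 April 2028 is a Saturday, so Saturdays fall on 1, 8, 15, 22, 29; the last is April 29.
Daylight saving runs 27 November 2027 – 29 April 2028; March 15, 2028 is inside that window, so Rasua Republic is at UTC−09:00.
16:25 Rasua Republic + 9h = 01:25 UTC (rolling into the next day, 16 March 2028).
1 February 2028 is a Tuesday, so the first Saturday is February 5 and the second is February 12.
1 November 2028 is a Wednesday, so the first Saturday is November 4 and the second is November 11.
At the standard offset (UTC+10:15), 01:25 UTC + 10h15m = 11:40 Caside Republic standard time.
The standard-time date in Caside Republic, March 16, 2028, falls between 12 February and 11 November, so daylight saving is in effect and Caside Republic is at UTC+11:15.
01:25 UTC + 11h15m = 12:40 Caside Republic.

12:40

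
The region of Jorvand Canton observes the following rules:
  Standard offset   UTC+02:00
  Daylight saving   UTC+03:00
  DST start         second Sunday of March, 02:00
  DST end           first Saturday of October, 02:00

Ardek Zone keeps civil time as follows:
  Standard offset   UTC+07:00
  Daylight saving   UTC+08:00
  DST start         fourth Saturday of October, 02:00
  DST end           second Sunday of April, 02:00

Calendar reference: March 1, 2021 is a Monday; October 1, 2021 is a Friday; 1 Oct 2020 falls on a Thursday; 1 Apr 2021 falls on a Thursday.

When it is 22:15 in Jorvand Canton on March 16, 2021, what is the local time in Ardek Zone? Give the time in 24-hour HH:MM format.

1 March 2021 is a Monday, so the first Sunday is March 7 and the second is March 14.
1 October 2021 is a Friday, so the first Saturday is October 2.
March 16, 2021 falls between 14 March and 2 October, so daylight saving is in effect and Jorvand Canton is at UTC+03:00.
22:15 Jorvand Canton − 3h = 19:15 UTC.
1 October 2020 is a Thursday, so the first Saturday is October 3 and the fourth is October 24.
1 April 2021 is a Thursday, so the first Sunday is April 4 and the second is April 11.
At the standard offset (UTC+07:00), 19:15 UTC + 7h = 02:15 Ardek Zone standard time (rolling into the next day, 17 March 2021).
The standard-time date in Ardek Zone, March 17, 2021, lies within the daylight-saving period (24 October 2020 – 11 April 2021), so Ardek Zone is on daylight time, UTC+08:00.
19:15 UTC + 8h = 03:15 Ardek Zone (rolling into the next day, 17 March 2021).

03:15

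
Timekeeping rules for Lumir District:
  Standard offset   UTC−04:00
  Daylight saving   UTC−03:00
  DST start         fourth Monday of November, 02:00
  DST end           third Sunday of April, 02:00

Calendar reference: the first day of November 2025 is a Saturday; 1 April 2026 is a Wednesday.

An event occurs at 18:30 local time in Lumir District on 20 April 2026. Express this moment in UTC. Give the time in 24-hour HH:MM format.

22:30

1 November 2025 is a Saturday, so the first Monday is November 3 and the fourth is November 24.
1 April 2026 is a Wednesday, so the first Sunday is April 5 and the third is April 19.
20 April 2026 does not fall between 24 November 2025 and 19 April 2026, so daylight saving is not in effect and Lumir District is at UTC−04:00.
18:30 local + 4h = 22:30 UTC.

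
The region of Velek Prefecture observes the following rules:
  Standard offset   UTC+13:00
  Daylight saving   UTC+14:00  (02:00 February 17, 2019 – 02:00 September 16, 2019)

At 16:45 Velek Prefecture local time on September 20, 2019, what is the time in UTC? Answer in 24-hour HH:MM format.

Daylight saving runs 17 February – 16 September; September 20, 2019 is outside that window, so Velek Prefecture is on standard time at UTC+13:00.
16:45 local − 13h = 03:45 UTC.

03:45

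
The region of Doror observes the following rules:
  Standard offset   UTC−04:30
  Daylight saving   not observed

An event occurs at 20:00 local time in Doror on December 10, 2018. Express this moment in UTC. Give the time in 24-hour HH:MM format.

Doror stays on UTC−04:30 all year.
20:00 local + 4h30m = 00:30 UTC (rolling into the next day, 11 December 2018).

00:30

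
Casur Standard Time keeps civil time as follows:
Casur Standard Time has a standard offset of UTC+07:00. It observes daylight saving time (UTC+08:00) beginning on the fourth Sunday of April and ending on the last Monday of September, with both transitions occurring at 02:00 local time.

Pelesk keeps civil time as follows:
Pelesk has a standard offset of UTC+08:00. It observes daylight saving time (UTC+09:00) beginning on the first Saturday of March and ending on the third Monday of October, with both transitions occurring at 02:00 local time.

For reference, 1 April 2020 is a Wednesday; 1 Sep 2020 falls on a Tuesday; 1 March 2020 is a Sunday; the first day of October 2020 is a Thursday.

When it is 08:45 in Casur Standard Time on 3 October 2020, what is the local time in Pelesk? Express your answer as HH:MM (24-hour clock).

10:45

1 April 2020 is a Wednesday, so the first Sunday is April 5 and the fourth is April 26.
1 September 2020 is a Tuesday, so Mondays fall on 7, 14, 21, 28; the last is September 28.
3 October 2020 does not fall between 26 April and 28 September, so daylight saving is not in effect and Casur Standard Time is at UTC+07:00.
08:45 Casur Standard Time − 7h = 01:45 UTC.
1 March 2020 is a Sunday, so the first Saturday is March 7.
1 October 2020 is a Thursday, so the first Monday is October 5 and the third is October 19.
At the standard offset (UTC+08:00), 01:45 UTC + 8h = 09:45 Pelesk standard time.
The standard-time date in Pelesk, 3 October 2020, falls between 7 March and 19 October, so daylight saving is in effect and Pelesk is at UTC+09:00.
01:45 UTC + 9h = 10:45 Pelesk.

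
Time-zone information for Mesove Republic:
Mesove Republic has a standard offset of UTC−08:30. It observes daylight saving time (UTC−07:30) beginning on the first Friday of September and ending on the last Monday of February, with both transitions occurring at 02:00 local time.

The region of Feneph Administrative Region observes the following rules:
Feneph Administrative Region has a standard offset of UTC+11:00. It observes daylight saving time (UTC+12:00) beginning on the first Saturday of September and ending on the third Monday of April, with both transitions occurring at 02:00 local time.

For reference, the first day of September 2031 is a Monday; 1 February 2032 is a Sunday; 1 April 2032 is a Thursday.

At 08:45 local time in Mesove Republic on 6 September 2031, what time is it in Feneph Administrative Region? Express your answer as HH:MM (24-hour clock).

1 September 2031 is a Monday, so the first Friday is September 5.
1 February 2032 is a Sunday, so Mondays fall on 2, 9, 16, 23; the last is February 23.
Daylight saving runs 5 September 2031 – 23 February 2032; 6 September 2031 is inside that window, so Mesove Republic is at UTC−07:30.
08:45 Mesove Republic + 7h30m = 16:15 UTC.
1 September 2031 is a Monday, so the first Saturday is September 6.
1 April 2032 is a Thursday, so the first Monday is April 5 and the third is April 19.
At the standard offset (UTC+11:00), 16:15 UTC + 11h = 03:15 Feneph Administrative Region standard time (rolling into the next day, 7 September 2031).
The standard-time date in Feneph Administrative Region, 7 September 2031, lies within the daylight-saving period (6 September 2031 – 19 April 2032), so Feneph Administrative Region is on daylight time, UTC+12:00.
16:15 UTC + 12h = 04:15 Feneph Administrative Region (rolling into the next day, 7 September 2031).

04:15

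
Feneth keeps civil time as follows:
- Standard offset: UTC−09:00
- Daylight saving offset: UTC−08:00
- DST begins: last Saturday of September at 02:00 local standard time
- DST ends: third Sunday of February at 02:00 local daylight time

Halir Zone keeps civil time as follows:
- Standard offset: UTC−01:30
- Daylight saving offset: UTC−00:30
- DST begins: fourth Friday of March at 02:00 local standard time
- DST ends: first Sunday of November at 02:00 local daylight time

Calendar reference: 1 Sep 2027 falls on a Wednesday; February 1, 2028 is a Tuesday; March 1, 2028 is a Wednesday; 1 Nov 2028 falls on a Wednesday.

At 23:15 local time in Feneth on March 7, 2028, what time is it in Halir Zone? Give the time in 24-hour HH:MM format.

1 September 2027 is a Wednesday, so Saturdays fall on 4, 11, 18, 25; the last is September 25.
1 February 2028 is a Tuesday, so the first Sunday is February 6 and the third is February 20.
March 7, 2028 is outside the daylight-saving period (25 September 2027 – 20 February 2028), so Feneth is on standard time, UTC−09:00.
23:15 Feneth + 9h = 08:15 UTC (rolling into the next day, 8 March 2028).
1 March 2028 is a Wednesday, so the first Friday is March 3 and the fourth is March 24.
1 November 2028 is a Wednesday, so the first Sunday is November 5.
At the standard offset (UTC−01:30), 08:15 UTC − 1h30m = 06:45 Halir Zone standard time.
The standard-time date in Halir Zone, March 8, 2028, is outside the daylight-saving period (24 March – 5 November), so Halir Zone is on standard time, UTC−01:30.
08:15 UTC − 1h30m = 06:45 Halir Zone.

06:45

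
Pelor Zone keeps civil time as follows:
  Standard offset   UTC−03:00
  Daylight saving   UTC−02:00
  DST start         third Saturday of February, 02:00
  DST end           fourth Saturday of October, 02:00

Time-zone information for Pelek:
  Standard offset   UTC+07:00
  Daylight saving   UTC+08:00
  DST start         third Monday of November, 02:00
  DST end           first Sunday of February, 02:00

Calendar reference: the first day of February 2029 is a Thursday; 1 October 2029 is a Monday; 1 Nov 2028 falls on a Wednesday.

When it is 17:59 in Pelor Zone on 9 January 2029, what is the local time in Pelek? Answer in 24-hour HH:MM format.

04:59

1 February 2029 is a Thursday, so the first Saturday is February 3 and the third is February 17.
1 October 2029 is a Monday, so the first Saturday is October 6 and the fourth is October 27.
9 January 2029 is outside the daylight-saving period (17 February – 27 October), so Pelor Zone is on standard time, UTC−03:00.
17:59 Pelor Zone + 3h = 20:59 UTC.
1 November 2028 is a Wednesday, so the first Monday is November 6 and the third is November 20.
1 February 2029 is a Thursday, so the first Sunday is February 4.
At the standard offset (UTC+07:00), 20:59 UTC + 7h = 03:59 Pelek standard time (rolling into the next day, 10 January 2029).
The standard-time date in Pelek, 10 January 2029, falls between 20 November 2028 and 4 February 2029, so daylight saving is in effect and Pelek is at UTC+08:00.
20:59 UTC + 8h = 04:59 Pelek (rolling into the next day, 10 January 2029).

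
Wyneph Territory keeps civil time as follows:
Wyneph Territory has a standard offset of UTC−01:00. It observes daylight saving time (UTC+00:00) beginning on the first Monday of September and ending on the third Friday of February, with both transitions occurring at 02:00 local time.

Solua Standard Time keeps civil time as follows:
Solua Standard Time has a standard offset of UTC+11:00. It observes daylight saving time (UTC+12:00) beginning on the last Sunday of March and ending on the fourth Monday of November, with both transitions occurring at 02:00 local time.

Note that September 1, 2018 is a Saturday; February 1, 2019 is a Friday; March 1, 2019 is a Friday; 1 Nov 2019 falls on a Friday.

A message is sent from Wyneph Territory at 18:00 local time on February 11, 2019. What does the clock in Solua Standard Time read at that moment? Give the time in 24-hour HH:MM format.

05:00

1 September 2018 is a Saturday, so the first Monday is September 3.
1 February 2019 is a Friday, so the first Friday is February 1 and the third is February 15.
February 11, 2019 falls between 3 September 2018 and 15 February 2019, so daylight saving is in effect and Wyneph Territory is at UTC+00:00.
18:00 Wyneph Territory − 0h = 18:00 UTC.
1 March 2019 is a Friday, so Sundays fall on 3, 10, 17, 24, 31; the last is March 31.
1 November 2019 is a Friday, so the first Monday is November 4 and the fourth is November 25.
At the standard offset (UTC+11:00), 18:00 UTC + 11h = 05:00 Solua Standard Time standard time (rolling into the next day, 12 February 2019).
The standard-time date in Solua Standard Time, February 12, 2019, does not fall between 31 March and 25 November, so daylight saving is not in effect and Solua Standard Time is at UTC+11:00.
18:00 UTC + 11h = 05:00 Solua Standard Time (rolling into the next day, 12 February 2019).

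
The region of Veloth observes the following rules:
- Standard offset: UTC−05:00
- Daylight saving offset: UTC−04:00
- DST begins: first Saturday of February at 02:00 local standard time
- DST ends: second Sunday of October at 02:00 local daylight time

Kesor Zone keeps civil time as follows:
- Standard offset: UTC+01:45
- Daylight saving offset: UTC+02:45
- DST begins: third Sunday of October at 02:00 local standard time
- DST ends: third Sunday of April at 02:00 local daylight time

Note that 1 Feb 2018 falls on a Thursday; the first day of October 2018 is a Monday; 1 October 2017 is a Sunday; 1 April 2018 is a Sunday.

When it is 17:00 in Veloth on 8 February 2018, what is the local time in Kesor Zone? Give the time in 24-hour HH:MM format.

1 February 2018 is a Thursday, so the first Saturday is February 3.
1 October 2018 is a Monday, so the first Sunday is October 7 and the second is October 14.
Daylight saving runs 3 February – 14 October; 8 February 2018 is inside that window, so Veloth is at UTC−04:00.
17:00 Veloth + 4h = 21:00 UTC.
1 October 2017 is a Sunday, so the first Sunday is October 1 and the third is October 15.
1 April 2018 is a Sunday, so the first Sunday is April 1 and the third is April 15.
At the standard offset (UTC+01:45), 21:00 UTC + 1h45m = 22:45 Kesor Zone standard time.
The standard-time date in Kesor Zone, 8 February 2018, lies within the daylight-saving period (15 October 2017 – 15 April 2018), so Kesor Zone is on daylight time, UTC+02:45.
21:00 UTC + 2h45m = 23:45 Kesor Zone.

23:45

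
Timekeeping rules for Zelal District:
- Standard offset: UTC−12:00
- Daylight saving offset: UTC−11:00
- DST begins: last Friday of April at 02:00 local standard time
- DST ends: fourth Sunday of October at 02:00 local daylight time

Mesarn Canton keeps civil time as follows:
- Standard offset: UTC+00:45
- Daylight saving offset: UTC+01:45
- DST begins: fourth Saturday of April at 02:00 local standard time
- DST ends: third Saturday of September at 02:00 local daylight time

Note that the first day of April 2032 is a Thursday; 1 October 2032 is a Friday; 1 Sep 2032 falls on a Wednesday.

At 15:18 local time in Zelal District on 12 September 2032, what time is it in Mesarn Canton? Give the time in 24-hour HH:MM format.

04:03

1 April 2032 is a Thursday, so Fridays fall on 2, 9, 16, 23, 30; the last is April 30.
1 October 2032 is a Friday, so the first Sunday is October 3 and the fourth is October 24.
12 September 2032 falls between 30 April and 24 October, so daylight saving is in effect and Zelal District is at UTC−11:00.
15:18 Zelal District + 11h = 02:18 UTC (rolling into the next day, 13 September 2032).
1 April 2032 is a Thursday, so the first Saturday is April 3 and the fourth is April 24.
1 September 2032 is a Wednesday, so the first Saturday is September 4 and the third is September 18.
At the standard offset (UTC+00:45), 02:18 UTC + 0h45m = 03:03 Mesarn Canton standard time.
Daylight saving runs 24 April – 18 September; the standard-time date in Mesarn Canton, 13 September 2032, is inside that window, so Mesarn Canton is at UTC+01:45.
02:18 UTC + 1h45m = 04:03 Mesarn Canton.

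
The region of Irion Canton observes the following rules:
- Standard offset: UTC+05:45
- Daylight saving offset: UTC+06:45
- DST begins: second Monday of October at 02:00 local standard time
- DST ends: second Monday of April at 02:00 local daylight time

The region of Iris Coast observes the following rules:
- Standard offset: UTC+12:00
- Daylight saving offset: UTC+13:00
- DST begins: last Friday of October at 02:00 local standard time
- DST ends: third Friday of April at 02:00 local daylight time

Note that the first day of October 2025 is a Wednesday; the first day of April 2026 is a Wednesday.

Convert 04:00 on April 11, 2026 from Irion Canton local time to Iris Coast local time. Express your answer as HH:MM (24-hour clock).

1 October 2025 is a Wednesday, so the first Monday is October 6 and the second is October 13.
1 April 2026 is a Wednesday, so the first Monday is April 6 and the second is April 13.
Daylight saving runs 13 October 2025 – 13 April 2026; April 11, 2026 is inside that window, so Irion Canton is at UTC+06:45.
04:00 Irion Canton − 6h45m = 21:15 UTC (rolling into the previous day, 10 April 2026).
1 October 2025 is a Wednesday, so Fridays fall on 3, 10, 17, 24, 31; the last is October 31.
1 April 2026 is a Wednesday, so the first Friday is April 3 and the third is April 17.
At the standard offset (UTC+12:00), 21:15 UTC + 12h = 09:15 Iris Coast standard time (rolling into the next day, 11 April 2026).
The standard-time date in Iris Coast, April 11, 2026, falls between 31 October 2025 and 17 April 2026, so daylight saving is in effect and Iris Coast is at UTC+13:00.
21:15 UTC + 13h = 10:15 Iris Coast (rolling into the next day, 11 April 2026).

10:15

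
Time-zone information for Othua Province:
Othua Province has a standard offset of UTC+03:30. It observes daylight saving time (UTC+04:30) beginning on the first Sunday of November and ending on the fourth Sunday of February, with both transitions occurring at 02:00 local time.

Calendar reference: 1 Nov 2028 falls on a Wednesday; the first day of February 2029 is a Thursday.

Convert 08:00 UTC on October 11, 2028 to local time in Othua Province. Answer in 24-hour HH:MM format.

11:30

1 November 2028 is a Wednesday, so the first Sunday is November 5.
1 February 2029 is a Thursday, so the first Sunday is February 4 and the fourth is February 25.
At the standard offset (UTC+03:30), 08:00 UTC + 3h30m = 11:30 Othua Province standard time.
Daylight saving runs 5 November 2028 – 25 February 2029; the standard-time date in Othua Province, October 11, 2028, is outside that window, so Othua Province is on standard time at UTC+03:30.
08:00 UTC + 3h30m = 11:30 local.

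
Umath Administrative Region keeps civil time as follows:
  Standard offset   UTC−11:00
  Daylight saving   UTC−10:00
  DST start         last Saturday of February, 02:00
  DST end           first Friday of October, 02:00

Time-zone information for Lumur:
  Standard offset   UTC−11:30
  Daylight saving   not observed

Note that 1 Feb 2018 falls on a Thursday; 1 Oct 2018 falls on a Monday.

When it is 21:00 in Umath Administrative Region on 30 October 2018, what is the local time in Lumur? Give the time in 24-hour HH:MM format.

20:30

1 February 2018 is a Thursday, so Saturdays fall on 3, 10, 17, 24; the last is February 24.
1 October 2018 is a Monday, so the first Friday is October 5.
30 October 2018 does not fall between 24 February and 5 October, so daylight saving is not in effect and Umath Administrative Region is at UTC−11:00.
21:00 Umath Administrative Region + 11h = 08:00 UTC (rolling into the next day, 31 October 2018).
Lumur stays on UTC−11:30 all year.
08:00 UTC − 11h30m = 20:30 Lumur (rolling into the previous day, 30 October 2018).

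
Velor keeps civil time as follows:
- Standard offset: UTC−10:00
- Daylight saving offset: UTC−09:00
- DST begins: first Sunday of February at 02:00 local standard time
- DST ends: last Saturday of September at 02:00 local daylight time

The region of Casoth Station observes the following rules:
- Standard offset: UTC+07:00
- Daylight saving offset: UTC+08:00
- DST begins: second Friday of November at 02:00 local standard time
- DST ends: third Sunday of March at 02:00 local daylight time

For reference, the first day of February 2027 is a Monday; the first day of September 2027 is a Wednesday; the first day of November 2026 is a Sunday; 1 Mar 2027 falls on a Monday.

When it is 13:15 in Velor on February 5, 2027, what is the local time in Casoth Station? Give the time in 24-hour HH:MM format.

07:15

1 February 2027 is a Monday, so the first Sunday is February 7.
1 September 2027 is a Wednesday, so Saturdays fall on 4, 11, 18, 25; the last is September 25.
February 5, 2027 does not fall between 7 February and 25 September, so daylight saving is not in effect and Velor is at UTC−10:00.
13:15 Velor + 10h = 23:15 UTC.
1 November 2026 is a Sunday, so the first Friday is November 6 and the second is November 13.
1 March 2027 is a Monday, so the first Sunday is March 7 and the third is March 21.
At the standard offset (UTC+07:00), 23:15 UTC + 7h = 06:15 Casoth Station standard time (rolling into the next day, 6 February 2027).
The standard-time date in Casoth Station, February 6, 2027, falls between 13 November 2026 and 21 March 2027, so daylight saving is in effect and Casoth Station is at UTC+08:00.
23:15 UTC + 8h = 07:15 Casoth Station (rolling into the next day, 6 February 2027).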